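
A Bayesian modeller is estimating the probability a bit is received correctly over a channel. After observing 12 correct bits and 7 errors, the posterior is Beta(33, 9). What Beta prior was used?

Under Beta–binomial conjugacy the posterior parameters are (α+s, β+f).
Subtract the data counts: 33−12=21, 9−7=2.

Beta(21, 2)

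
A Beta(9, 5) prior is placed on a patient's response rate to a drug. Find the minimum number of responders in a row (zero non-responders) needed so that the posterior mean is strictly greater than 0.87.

k = 25

After k responders and 0 non-responders the posterior is Beta(9+k, 5), with mean (9+k)/(9+5+k).
Set (9+k)/(14+k) > 0.87 and solve: k > (0.87·14 − 9)/(1 − 0.87) = 24.462.
The smallest integer exceeding 24.462 is 25, and checking k=25: (34)/(39) = 0.8718 > 0.87.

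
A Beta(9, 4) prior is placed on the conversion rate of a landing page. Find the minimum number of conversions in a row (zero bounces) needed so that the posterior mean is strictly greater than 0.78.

k = 6

After k conversions and 0 bounces the posterior is Beta(9+k, 4), with mean (9+k)/(9+4+k).
Set (9+k)/(13+k) > 0.78 and solve: k > (0.78·13 − 9)/(1 − 0.78) = 5.182.
The smallest integer exceeding 5.182 is 6, and checking k=6: (15)/(19) = 0.7895 > 0.78.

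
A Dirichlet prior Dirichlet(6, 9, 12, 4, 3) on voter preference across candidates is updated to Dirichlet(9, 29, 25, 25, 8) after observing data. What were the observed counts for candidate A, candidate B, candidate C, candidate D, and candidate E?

counts (3, 20, 13, 21, 5)

For a Dirichlet(α) prior with multinomial counts c, the posterior is Dirichlet(α + c) componentwise.
Counts are posterior − prior componentwise: 9−6=3, 29−9=20, 25−12=13, 25−4=21, 8−3=5.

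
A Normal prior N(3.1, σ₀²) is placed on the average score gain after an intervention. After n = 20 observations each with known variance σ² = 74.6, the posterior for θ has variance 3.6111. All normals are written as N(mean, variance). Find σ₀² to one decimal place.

For the Normal–Normal model with known σ², precisions add: τ_n = τ₀ + n/σ².
So 1/σ₀² = 1/3.6111 − 20/74.6 = 0.276924 − 0.268097 = 0.008827.
Hence σ₀² = 1/0.008827 ≈ 113.3.

σ₀² = 113.3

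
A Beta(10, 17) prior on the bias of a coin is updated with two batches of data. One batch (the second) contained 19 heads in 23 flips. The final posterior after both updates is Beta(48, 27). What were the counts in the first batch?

Sequential conjugate updates are equivalent to a single update on the pooled data, so total successes = posterior α − prior α and total failures = posterior β − prior β.
Total across both batches: 48−10=38 heads, 27−17=10 tails.
Subtract the second batch: 38−19=19 heads and 10−4=6 tails.

19 heads and 6 tails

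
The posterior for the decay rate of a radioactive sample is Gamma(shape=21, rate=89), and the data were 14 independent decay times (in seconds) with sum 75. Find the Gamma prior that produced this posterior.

For an exponential likelihood with a Gamma(α, β) prior on the rate, n observations with total T give posterior Gamma(α+n, β+T).
So α = 21 − 14 = 7 and β = 89 − 75 = 14.

Gamma(shape=7, rate=14)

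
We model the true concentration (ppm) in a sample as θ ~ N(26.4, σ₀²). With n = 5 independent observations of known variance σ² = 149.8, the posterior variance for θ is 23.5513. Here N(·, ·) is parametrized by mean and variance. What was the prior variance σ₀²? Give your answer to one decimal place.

For the Normal–Normal model with known σ², precisions add: τ_n = τ₀ + n/σ².
So 1/σ₀² = 1/23.5513 − 5/149.8 = 0.042461 − 0.033378 = 0.009083.
Hence σ₀² = 1/0.009083 ≈ 110.1.

σ₀² = 110.1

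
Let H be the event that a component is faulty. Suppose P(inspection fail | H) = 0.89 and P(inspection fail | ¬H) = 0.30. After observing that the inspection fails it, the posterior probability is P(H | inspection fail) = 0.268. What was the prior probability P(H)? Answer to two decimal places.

P(H) = 0.11

Bayes' rule in odds form gives O(H|E) = O(H)·[P(E|H)/P(E|¬H)], hence O(H) = O(H|E)/LR.
Posterior odds = 0.268/(1−0.268) = 0.3661. LR = 0.89/0.30 = 2.9667.
Prior odds = 0.3661/2.9667 = 0.1234, so P(H) = 0.1234/(1+0.1234) ≈ 0.11.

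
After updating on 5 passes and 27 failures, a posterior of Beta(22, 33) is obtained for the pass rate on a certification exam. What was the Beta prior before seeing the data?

A Beta(a, b) prior with s successes and f failures in binomial data gives a Beta(a+s, b+f) posterior.
Subtract the data counts: 22−5=17, 33−27=6.

Beta(17, 6)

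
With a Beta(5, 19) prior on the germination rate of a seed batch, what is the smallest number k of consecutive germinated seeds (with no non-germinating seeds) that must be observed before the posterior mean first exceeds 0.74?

k = 50

After k germinated seeds and 0 non-germinating seeds the posterior is Beta(5+k, 19), with mean (5+k)/(5+19+k).
Set (5+k)/(24+k) > 0.74 and solve: k > (0.74·24 − 5)/(1 − 0.74) = 49.077.
The smallest integer exceeding 49.077 is 50.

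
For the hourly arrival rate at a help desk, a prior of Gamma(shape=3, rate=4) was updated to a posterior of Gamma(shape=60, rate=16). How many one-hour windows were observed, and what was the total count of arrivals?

Gamma–Poisson conjugacy: posterior shape = α + Σxᵢ, posterior rate = β + n.
Matching: Σxᵢ = 60 − 3 = 57 and n = 16 − 4 = 12.

n = 12 one-hour windows with total 57 arrivals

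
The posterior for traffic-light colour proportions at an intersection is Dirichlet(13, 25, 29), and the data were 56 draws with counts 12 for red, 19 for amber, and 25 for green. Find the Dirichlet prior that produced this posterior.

Dirichlet(1, 6, 4)

For a Dirichlet(α) prior with multinomial counts c, the posterior is Dirichlet(α + c) componentwise.
Subtract each count from the matching posterior parameter: 13−12=1, 25−19=6, 29−25=4.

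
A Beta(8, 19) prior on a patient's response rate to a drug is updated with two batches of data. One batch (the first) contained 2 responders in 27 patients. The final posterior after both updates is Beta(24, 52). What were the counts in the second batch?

14 responders and 8 non-responders

Sequential conjugate updates are equivalent to a single update on the pooled data, so total successes = posterior α − prior α and total failures = posterior β − prior β.
Total across both batches: 24−8=16 responders, 52−19=33 non-responders.
Subtract the first batch: 16−2=14 responders and 33−25=8 non-responders.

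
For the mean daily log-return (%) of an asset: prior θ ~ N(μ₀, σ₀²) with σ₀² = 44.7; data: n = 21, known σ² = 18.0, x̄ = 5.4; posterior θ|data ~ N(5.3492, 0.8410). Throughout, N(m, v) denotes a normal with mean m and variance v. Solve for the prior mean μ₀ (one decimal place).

μ₀ = 2.7

The posterior mean is a precision-weighted average: μ_n = (τ₀μ₀ + τ_data·x̄)/(τ₀+τ_data), with τ₀=1/σ₀² and τ_data=n/σ².
Here τ₀ = 1/44.7 = 0.022371 and τ_data = 21/18.0 = 1.166667, so τ_n = 1.189038.
Rearranging for μ₀: μ₀ = (μ_n·τ_n − τ_data·x̄)/τ₀ = (5.3492·1.189038 − 1.166667·5.4) / 0.022371 = 0.060400/0.022371 ≈ 2.7.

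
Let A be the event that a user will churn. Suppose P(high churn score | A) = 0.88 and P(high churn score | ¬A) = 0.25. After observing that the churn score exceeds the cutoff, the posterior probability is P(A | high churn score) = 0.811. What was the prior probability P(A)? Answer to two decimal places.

Bayes' rule in odds form gives O(A|E) = O(A)·[P(E|A)/P(E|¬A)], hence O(A) = O(A|E)/LR.
Posterior odds = 0.811/(1−0.811) = 4.2910. LR = 0.88/0.25 = 3.5200.
Prior odds = 4.2910/3.5200 = 1.2190, so P(A) = 1.2190/(1+1.2190) ≈ 0.55.

P(A) = 0.55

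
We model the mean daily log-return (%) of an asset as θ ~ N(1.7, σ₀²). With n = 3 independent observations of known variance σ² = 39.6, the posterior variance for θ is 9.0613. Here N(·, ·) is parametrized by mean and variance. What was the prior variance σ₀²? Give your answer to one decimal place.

σ₀² = 28.9

For the Normal–Normal model with known σ², precisions add: τ_n = τ₀ + n/σ².
So 1/σ₀² = 1/9.0613 − 3/39.6 = 0.110359 − 0.075758 = 0.034601.
Hence σ₀² = 1/0.034601 ≈ 28.9.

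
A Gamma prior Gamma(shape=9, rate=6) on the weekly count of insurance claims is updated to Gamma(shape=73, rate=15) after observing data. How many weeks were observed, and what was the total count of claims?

n = 9 weeks with total 64 claims

Gamma–Poisson conjugacy: posterior shape = α + Σxᵢ, posterior rate = β + n.
Matching: Σxᵢ = 73 − 9 = 64 and n = 15 − 6 = 9.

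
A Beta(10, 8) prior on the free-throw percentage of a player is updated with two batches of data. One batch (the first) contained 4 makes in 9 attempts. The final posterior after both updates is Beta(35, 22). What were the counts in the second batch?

Sequential conjugate updates are equivalent to a single update on the pooled data, so total successes = posterior α − prior α and total failures = posterior β − prior β.
Total across both batches: 35−10=25 makes, 22−8=14 misses.
Subtract the first batch: 25−4=21 makes and 14−5=9 misses.

21 makes and 9 misses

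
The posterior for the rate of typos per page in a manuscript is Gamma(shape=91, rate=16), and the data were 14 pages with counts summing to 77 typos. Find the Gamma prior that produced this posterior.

Gamma(shape=14, rate=2)

A Gamma(α, β) prior (rate parametrization) on a Poisson rate with n observations summing to S gives posterior Gamma(α+S, β+n).
So α = 91 − 77 = 14 and β = 16 − 14 = 2.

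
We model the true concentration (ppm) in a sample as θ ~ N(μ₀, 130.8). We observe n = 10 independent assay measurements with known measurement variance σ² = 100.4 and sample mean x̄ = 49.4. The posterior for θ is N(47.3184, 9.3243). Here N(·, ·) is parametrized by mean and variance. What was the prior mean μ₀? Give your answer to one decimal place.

μ₀ = 20.2

With known observation variance, the Normal–Normal posterior has precision τ_n = τ₀ + n/σ² and mean μ_n = (τ₀μ₀ + (n/σ²)x̄)/τ_n.
Here τ₀ = 1/130.8 = 0.007645 and τ_data = 10/100.4 = 0.099602, so τ_n = 0.107247.
Rearranging for μ₀: μ₀ = (μ_n·τ_n − τ_data·x̄)/τ₀ = (47.3184·0.107247 − 0.099602·49.4) / 0.007645 = 0.154418/0.007645 ≈ 20.2.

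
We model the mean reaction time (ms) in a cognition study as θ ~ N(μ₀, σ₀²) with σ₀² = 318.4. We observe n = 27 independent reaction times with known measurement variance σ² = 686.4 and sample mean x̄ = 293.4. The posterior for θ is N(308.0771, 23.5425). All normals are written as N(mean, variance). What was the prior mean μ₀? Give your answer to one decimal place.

μ₀ = 491.9

With known observation variance, the Normal–Normal posterior has precision τ_n = τ₀ + n/σ² and mean μ_n = (τ₀μ₀ + (n/σ²)x̄)/τ_n.
Here τ₀ = 1/318.4 = 0.003141 and τ_data = 27/686.4 = 0.039336, so τ_n = 0.042477.
Rearranging for μ₀: μ₀ = (μ_n·τ_n − τ_data·x̄)/τ₀ = (308.0771·0.042477 − 0.039336·293.4) / 0.003141 = 1.545009/0.003141 ≈ 491.9.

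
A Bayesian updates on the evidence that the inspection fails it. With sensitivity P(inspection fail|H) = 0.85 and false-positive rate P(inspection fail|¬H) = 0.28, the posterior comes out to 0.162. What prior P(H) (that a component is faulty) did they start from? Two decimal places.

P(H) = 0.06

Bayes' rule in odds form gives O(H|E) = O(H)·[P(E|H)/P(E|¬H)], hence O(H) = O(H|E)/LR.
Posterior odds = 0.162/(1−0.162) = 0.1933. LR = 0.85/0.28 = 3.0357.
Prior odds = 0.1933/3.0357 = 0.0637, so P(H) = 0.0637/(1+0.0637) ≈ 0.06.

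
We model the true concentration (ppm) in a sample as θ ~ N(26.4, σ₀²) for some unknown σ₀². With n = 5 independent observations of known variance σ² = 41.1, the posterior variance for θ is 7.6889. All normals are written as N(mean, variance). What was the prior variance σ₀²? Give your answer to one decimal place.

σ₀² = 119.0

For the Normal–Normal model with known σ², precisions add: τ_n = τ₀ + n/σ².
So 1/σ₀² = 1/7.6889 − 5/41.1 = 0.130058 − 0.121655 = 0.008403.
Hence σ₀² = 1/0.008403 ≈ 119.0.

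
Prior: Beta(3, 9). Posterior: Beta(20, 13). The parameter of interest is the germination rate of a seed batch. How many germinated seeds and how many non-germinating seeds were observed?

A Beta(α, β) prior with s successes and f failures in binomial data gives a Beta(α+s, β+f) posterior.
Match parameters: s=20−3=17, f=13−9=4.

17 germinated seeds and 4 non-germinating seeds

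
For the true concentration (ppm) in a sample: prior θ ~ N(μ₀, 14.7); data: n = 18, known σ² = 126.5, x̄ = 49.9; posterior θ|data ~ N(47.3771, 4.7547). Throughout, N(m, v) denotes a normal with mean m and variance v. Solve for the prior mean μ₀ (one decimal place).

μ₀ = 42.1

The posterior mean is a precision-weighted average: μ_n = (τ₀μ₀ + τ_data·x̄)/(τ₀+τ_data), with τ₀=1/σ₀² and τ_data=n/σ².
Here τ₀ = 1/14.7 = 0.068027 and τ_data = 18/126.5 = 0.142292, so τ_n = 0.210319.
Rearranging for μ₀: μ₀ = (μ_n·τ_n − τ_data·x̄)/τ₀ = (47.3771·0.210319 − 0.142292·49.9) / 0.068027 = 2.863933/0.068027 ≈ 42.1.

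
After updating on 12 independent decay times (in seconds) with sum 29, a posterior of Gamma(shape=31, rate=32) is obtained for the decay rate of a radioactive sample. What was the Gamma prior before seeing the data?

Gamma(shape=19, rate=3)

For an exponential likelihood with a Gamma(α, β) prior on the rate, n observations with total T give posterior Gamma(α+n, β+T).
So α = 31 − 12 = 19 and β = 32 − 29 = 3.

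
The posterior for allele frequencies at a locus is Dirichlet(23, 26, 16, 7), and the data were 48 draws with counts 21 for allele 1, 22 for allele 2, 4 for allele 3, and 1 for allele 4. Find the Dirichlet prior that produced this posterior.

Dirichlet(2, 4, 12, 6)

For a Dirichlet(α) prior with multinomial counts c, the posterior is Dirichlet(α + c) componentwise.
Subtract each count from the matching posterior parameter: 23−21=2, 26−22=4, 16−4=12, 7−1=6.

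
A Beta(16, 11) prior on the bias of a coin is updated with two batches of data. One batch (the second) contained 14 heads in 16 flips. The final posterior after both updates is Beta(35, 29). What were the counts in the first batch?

Sequential conjugate updates are equivalent to a single update on the pooled data, so total successes = posterior α − prior α and total failures = posterior β − prior β.
Total across both batches: 35−16=19 heads, 29−11=18 tails.
Subtract the second batch: 19−14=5 heads and 18−2=16 tails.

5 heads and 16 tails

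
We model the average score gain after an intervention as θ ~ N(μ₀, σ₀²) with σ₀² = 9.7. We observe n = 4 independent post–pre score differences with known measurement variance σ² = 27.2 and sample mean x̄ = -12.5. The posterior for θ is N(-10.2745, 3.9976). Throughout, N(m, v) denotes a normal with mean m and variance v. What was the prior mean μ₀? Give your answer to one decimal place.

μ₀ = -7.1

The posterior mean is a precision-weighted average: μ_n = (τ₀μ₀ + τ_data·x̄)/(τ₀+τ_data), with τ₀=1/σ₀² and τ_data=n/σ².
Here τ₀ = 1/9.7 = 0.103093 and τ_data = 4/27.2 = 0.147059, so τ_n = 0.250152.
Rearranging for μ₀: μ₀ = (μ_n·τ_n − τ_data·x̄)/τ₀ = (-10.2745·0.250152 − 0.147059·-12.5) / 0.103093 = -0.731949/0.103093 ≈ -7.1.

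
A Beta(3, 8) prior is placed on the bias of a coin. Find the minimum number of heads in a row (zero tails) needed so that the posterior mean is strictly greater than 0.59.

After k heads and 0 tails the posterior is Beta(3+k, 8), with mean (3+k)/(3+8+k).
Set (3+k)/(11+k) > 0.59 and solve: k > (0.59·11 − 3)/(1 − 0.59) = 8.512.
The smallest integer exceeding 8.512 is 9, and checking k=9: (12)/(20) = 0.6000 > 0.59.

k = 9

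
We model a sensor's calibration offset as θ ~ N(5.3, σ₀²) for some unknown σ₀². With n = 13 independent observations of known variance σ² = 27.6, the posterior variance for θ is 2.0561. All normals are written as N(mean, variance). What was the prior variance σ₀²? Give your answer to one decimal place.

σ₀² = 65.2

Posterior precision equals prior precision plus data precision: 1/σ_n² = 1/σ₀² + n/σ².
So 1/σ₀² = 1/2.0561 − 13/27.6 = 0.486358 − 0.471014 = 0.015344.
Hence σ₀² = 1/0.015344 ≈ 65.2.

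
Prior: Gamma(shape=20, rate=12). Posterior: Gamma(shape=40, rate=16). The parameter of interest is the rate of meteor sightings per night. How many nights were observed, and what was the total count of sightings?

A Gamma(α, β) prior (rate parametrization) on a Poisson rate with n observations summing to S gives posterior Gamma(α+S, β+n).
Matching: Σxᵢ = 40 − 20 = 20 and n = 16 − 12 = 4.

n = 4 nights with total 20 sightings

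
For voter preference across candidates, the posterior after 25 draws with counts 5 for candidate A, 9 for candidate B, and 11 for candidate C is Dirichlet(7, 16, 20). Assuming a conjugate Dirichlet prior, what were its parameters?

For a Dirichlet(α) prior with multinomial counts c, the posterior is Dirichlet(α + c) componentwise.
Subtract each count from the matching posterior parameter: 7−5=2, 16−9=7, 20−11=9.

Dirichlet(2, 7, 9)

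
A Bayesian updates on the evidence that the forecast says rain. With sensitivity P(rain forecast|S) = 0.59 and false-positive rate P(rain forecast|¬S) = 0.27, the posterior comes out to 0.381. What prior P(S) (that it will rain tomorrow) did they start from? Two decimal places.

Bayes' rule in odds form gives O(S|E) = O(S)·[P(E|S)/P(E|¬S)], hence O(S) = O(S|E)/LR.
Posterior odds = 0.381/(1−0.381) = 0.6155. LR = 0.59/0.27 = 2.1852.
Prior odds = 0.6155/2.1852 = 0.2817, so P(S) = 0.2817/(1+0.2817) ≈ 0.22.

P(S) = 0.22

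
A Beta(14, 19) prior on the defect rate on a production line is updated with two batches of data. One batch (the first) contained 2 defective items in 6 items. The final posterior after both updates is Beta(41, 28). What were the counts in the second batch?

25 defective items and 5 good items

Sequential conjugate updates are equivalent to a single update on the pooled data, so total successes = posterior α − prior α and total failures = posterior β − prior β.
Total across both batches: 41−14=27 defective items, 28−19=9 good items.
Subtract the first batch: 27−2=25 defective items and 9−4=5 good items.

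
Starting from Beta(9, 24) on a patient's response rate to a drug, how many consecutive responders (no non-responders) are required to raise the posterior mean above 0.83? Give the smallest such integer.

After k responders and 0 non-responders the posterior is Beta(9+k, 24), with mean (9+k)/(9+24+k).
Set (9+k)/(33+k) > 0.83 and solve: k > (0.83·33 − 9)/(1 − 0.83) = 108.176.
The smallest integer exceeding 108.176 is 109.

k = 109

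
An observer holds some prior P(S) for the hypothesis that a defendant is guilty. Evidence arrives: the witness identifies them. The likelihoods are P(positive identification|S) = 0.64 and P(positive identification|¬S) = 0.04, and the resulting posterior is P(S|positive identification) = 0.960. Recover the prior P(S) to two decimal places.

Bayes' rule in odds form gives O(S|E) = O(S)·[P(E|S)/P(E|¬S)], hence O(S) = O(S|E)/LR.
Posterior odds = 0.960/(1−0.960) = 24.0000. LR = 0.64/0.04 = 16.0000.
Prior odds = 24.0000/16.0000 = 1.5000, so P(S) = 1.5000/(1+1.5000) ≈ 0.60.

P(S) = 0.60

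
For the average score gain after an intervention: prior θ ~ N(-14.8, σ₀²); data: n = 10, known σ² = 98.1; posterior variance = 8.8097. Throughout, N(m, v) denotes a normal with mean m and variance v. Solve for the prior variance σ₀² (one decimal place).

Posterior precision equals prior precision plus data precision: 1/σ_n² = 1/σ₀² + n/σ².
So 1/σ₀² = 1/8.8097 − 10/98.1 = 0.113511 − 0.101937 = 0.011574.
Hence σ₀² = 1/0.011574 ≈ 86.4.

σ₀² = 86.4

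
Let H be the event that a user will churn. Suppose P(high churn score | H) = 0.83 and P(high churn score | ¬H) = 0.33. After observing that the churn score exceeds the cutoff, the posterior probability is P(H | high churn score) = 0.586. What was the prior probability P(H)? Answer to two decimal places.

In odds form, posterior odds = prior odds × likelihood ratio, so prior odds = posterior odds ÷ LR.
Posterior odds = 0.586/(1−0.586) = 1.4155. LR = 0.83/0.33 = 2.5152.
Prior odds = 1.4155/2.5152 = 0.5628, so P(H) = 0.5628/(1+0.5628) ≈ 0.36.

P(H) = 0.36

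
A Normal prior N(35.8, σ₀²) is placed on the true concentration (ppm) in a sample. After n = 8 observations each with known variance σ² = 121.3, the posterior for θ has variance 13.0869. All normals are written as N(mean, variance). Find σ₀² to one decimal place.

σ₀² = 95.6

Posterior precision equals prior precision plus data precision: 1/σ_n² = 1/σ₀² + n/σ².
So 1/σ₀² = 1/13.0869 − 8/121.3 = 0.076412 − 0.065952 = 0.010460.
Hence σ₀² = 1/0.010460 ≈ 95.6.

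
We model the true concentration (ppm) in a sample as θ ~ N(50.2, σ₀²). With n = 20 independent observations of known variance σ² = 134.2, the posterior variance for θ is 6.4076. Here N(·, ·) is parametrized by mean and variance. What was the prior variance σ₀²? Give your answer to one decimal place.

For the Normal–Normal model with known σ², precisions add: τ_n = τ₀ + n/σ².
So 1/σ₀² = 1/6.4076 − 20/134.2 = 0.156065 − 0.149031 = 0.007034.
Hence σ₀² = 1/0.007034 ≈ 142.2.

σ₀² = 142.2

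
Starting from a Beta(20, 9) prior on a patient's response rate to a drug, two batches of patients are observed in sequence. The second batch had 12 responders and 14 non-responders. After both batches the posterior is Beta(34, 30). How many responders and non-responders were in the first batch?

2 responders and 7 non-responders

Sequential conjugate updates are equivalent to a single update on the pooled data, so total successes = posterior α − prior α and total failures = posterior β − prior β.
Total across both batches: 34−20=14 responders, 30−9=21 non-responders.
Subtract the second batch: 14−12=2 responders and 21−14=7 non-responders.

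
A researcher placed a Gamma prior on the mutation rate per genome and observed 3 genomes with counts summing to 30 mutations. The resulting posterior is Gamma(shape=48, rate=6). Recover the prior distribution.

Gamma–Poisson conjugacy: posterior shape = α + Σxᵢ, posterior rate = β + n.
So α = 48 − 30 = 18 and β = 6 − 3 = 3.

Gamma(shape=18, rate=3)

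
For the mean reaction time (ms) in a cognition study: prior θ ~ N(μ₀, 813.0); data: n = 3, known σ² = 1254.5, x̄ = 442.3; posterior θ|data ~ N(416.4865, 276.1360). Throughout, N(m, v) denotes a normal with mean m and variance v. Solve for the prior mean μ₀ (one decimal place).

The posterior mean is a precision-weighted average: μ_n = (τ₀μ₀ + τ_data·x̄)/(τ₀+τ_data), with τ₀=1/σ₀² and τ_data=n/σ².
Here τ₀ = 1/813.0 = 0.001230 and τ_data = 3/1254.5 = 0.002391, so τ_n = 0.003621.
Rearranging for μ₀: μ₀ = (μ_n·τ_n − τ_data·x̄)/τ₀ = (416.4865·0.003621 − 0.002391·442.3) / 0.001230 = 0.450558/0.001230 ≈ 366.3.

μ₀ = 366.3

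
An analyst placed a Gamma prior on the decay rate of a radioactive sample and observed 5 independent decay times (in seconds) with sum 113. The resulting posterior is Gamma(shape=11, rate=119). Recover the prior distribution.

Gamma(shape=6, rate=6)

For an exponential likelihood with a Gamma(α, β) prior on the rate, n observations with total T give posterior Gamma(α+n, β+T).
So α = 11 − 5 = 6 and β = 119 − 113 = 6.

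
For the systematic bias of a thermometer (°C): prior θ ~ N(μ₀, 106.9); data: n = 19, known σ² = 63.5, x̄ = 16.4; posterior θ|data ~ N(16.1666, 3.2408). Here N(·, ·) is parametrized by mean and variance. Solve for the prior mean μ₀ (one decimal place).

The posterior mean is a precision-weighted average: μ_n = (τ₀μ₀ + τ_data·x̄)/(τ₀+τ_data), with τ₀=1/σ₀² and τ_data=n/σ².
Here τ₀ = 1/106.9 = 0.009355 and τ_data = 19/63.5 = 0.299213, so τ_n = 0.308568.
Rearranging for μ₀: μ₀ = (μ_n·τ_n − τ_data·x̄)/τ₀ = (16.1666·0.308568 − 0.299213·16.4) / 0.009355 = 0.081402/0.009355 ≈ 8.7.

μ₀ = 8.7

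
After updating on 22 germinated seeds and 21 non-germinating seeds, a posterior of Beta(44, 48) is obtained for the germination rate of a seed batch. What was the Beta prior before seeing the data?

Beta(22, 27)

A Beta(a, b) prior with s successes and f failures in binomial data gives a Beta(a+s, b+f) posterior.
Subtract the data counts: 44−22=22, 48−21=27.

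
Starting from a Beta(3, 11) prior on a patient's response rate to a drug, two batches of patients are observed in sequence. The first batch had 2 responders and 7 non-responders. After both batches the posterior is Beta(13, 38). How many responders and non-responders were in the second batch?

Because Beta–binomial updating is additive in the counts, the combined data contributed (α_post−α_prior, β_post−β_prior) successes and failures.
Total across both batches: 13−3=10 responders, 38−11=27 non-responders.
Subtract the first batch: 10−2=8 responders and 27−7=20 non-responders.

8 responders and 20 non-responders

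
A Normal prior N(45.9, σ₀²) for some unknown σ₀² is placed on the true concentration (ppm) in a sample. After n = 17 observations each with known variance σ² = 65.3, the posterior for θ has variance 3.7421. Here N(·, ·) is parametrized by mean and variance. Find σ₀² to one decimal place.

σ₀² = 145.1

For the Normal–Normal model with known σ², precisions add: τ_n = τ₀ + n/σ².
So 1/σ₀² = 1/3.7421 − 17/65.3 = 0.267230 − 0.260337 = 0.006893.
Hence σ₀² = 1/0.006893 ≈ 145.1.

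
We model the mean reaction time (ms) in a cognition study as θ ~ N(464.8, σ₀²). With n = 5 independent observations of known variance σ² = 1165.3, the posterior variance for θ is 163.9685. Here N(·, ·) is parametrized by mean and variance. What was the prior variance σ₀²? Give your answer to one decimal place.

Posterior precision equals prior precision plus data precision: 1/σ_n² = 1/σ₀² + n/σ².
So 1/σ₀² = 1/163.9685 − 5/1165.3 = 0.006099 − 0.004291 = 0.001808.
Hence σ₀² = 1/0.001808 ≈ 553.1.

σ₀² = 553.1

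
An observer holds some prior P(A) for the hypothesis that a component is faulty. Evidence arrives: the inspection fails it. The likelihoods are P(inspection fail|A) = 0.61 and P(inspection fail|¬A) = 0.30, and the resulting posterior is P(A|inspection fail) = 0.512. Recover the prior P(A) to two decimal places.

In odds form, posterior odds = prior odds × likelihood ratio, so prior odds = posterior odds ÷ LR.
Posterior odds = 0.512/(1−0.512) = 1.0492. LR = 0.61/0.30 = 2.0333.
Prior odds = 1.0492/2.0333 = 0.5160, so P(A) = 0.5160/(1+0.5160) ≈ 0.34.

P(A) = 0.34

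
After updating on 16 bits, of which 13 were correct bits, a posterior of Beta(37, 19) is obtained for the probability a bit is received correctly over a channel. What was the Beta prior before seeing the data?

Under Beta–binomial conjugacy the posterior parameters are (a+s, b+f).
So a = 37 − 13 = 24 and b = 19 − 3 = 16.

Beta(24, 16)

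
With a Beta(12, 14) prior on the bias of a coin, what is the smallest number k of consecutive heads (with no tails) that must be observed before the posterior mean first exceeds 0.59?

After k heads and 0 tails the posterior is Beta(12+k, 14), with mean (12+k)/(12+14+k).
Set (12+k)/(26+k) > 0.59 and solve: k > (0.59·26 − 12)/(1 − 0.59) = 8.146.
The smallest integer exceeding 8.146 is 9.

k = 9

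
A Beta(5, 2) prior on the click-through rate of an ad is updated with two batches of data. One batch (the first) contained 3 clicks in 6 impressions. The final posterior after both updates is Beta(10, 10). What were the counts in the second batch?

Because Beta–binomial updating is additive in the counts, the combined data contributed (α_post−α_prior, β_post−β_prior) successes and failures.
Total across both batches: 10−5=5 clicks, 10−2=8 non-clicks.
Subtract the first batch: 5−3=2 clicks and 8−3=5 non-clicks.

2 clicks and 5 non-clicks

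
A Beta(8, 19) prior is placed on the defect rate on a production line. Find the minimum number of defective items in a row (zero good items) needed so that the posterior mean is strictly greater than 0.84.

k = 92

After k defective items and 0 good items the posterior is Beta(8+k, 19), with mean (8+k)/(8+19+k).
Set (8+k)/(27+k) > 0.84 and solve: k > (0.84·27 − 8)/(1 − 0.84) = 91.750.
The smallest integer exceeding 91.750 is 92, and checking k=92: (100)/(119) = 0.8403 > 0.84.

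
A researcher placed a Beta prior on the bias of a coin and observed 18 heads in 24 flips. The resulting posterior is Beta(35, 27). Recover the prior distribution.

Under Beta–binomial conjugacy the posterior parameters are (α+s, β+f).
Subtract the data counts: 35−18=17, 27−6=21.

Beta(17, 21)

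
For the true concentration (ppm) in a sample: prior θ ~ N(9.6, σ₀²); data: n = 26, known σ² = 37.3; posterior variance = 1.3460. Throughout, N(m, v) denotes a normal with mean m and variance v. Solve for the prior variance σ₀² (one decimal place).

σ₀² = 21.8

Posterior precision equals prior precision plus data precision: 1/σ_n² = 1/σ₀² + n/σ².
So 1/σ₀² = 1/1.3460 − 26/37.3 = 0.742942 − 0.697051 = 0.045891.
Hence σ₀² = 1/0.045891 ≈ 21.8.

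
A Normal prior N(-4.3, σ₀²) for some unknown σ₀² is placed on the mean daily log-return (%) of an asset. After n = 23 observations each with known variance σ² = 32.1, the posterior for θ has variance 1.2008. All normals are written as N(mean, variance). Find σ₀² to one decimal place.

Posterior precision equals prior precision plus data precision: 1/σ_n² = 1/σ₀² + n/σ².
So 1/σ₀² = 1/1.2008 − 23/32.1 = 0.832778 − 0.716511 = 0.116267.
Hence σ₀² = 1/0.116267 ≈ 8.6.

σ₀² = 8.6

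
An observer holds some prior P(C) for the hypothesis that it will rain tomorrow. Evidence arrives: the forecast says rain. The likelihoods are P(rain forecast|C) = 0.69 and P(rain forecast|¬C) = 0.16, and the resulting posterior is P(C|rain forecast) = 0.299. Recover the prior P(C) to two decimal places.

Bayes' rule in odds form gives O(C|E) = O(C)·[P(E|C)/P(E|¬C)], hence O(C) = O(C|E)/LR.
Posterior odds = 0.299/(1−0.299) = 0.4265. LR = 0.69/0.16 = 4.3125.
Prior odds = 0.4265/4.3125 = 0.0989, so P(C) = 0.0989/(1+0.0989) ≈ 0.09.

P(C) = 0.09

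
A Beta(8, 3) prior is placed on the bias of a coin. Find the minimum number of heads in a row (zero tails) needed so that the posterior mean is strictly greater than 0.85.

After k heads and 0 tails the posterior is Beta(8+k, 3), with mean (8+k)/(8+3+k).
Set (8+k)/(11+k) > 0.85 and solve: k > (0.85·11 − 8)/(1 − 0.85) = 9.000.
The smallest integer exceeding 9.000 is 10, and checking k=10: (18)/(21) = 0.8571 > 0.85.

k = 10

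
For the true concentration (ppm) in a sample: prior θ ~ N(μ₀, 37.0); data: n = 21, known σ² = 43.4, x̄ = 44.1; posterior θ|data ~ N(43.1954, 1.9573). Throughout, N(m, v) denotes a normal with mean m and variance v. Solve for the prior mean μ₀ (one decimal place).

μ₀ = 27.0

With known observation variance, the Normal–Normal posterior has precision τ_n = τ₀ + n/σ² and mean μ_n = (τ₀μ₀ + (n/σ²)x̄)/τ_n.
Here τ₀ = 1/37.0 = 0.027027 and τ_data = 21/43.4 = 0.483871, so τ_n = 0.510898.
Rearranging for μ₀: μ₀ = (μ_n·τ_n − τ_data·x̄)/τ₀ = (43.1954·0.510898 − 0.483871·44.1) / 0.027027 = 0.729732/0.027027 ≈ 27.0.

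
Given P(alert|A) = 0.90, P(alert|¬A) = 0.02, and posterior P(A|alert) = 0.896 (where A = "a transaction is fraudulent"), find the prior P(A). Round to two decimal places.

In odds form, posterior odds = prior odds × likelihood ratio, so prior odds = posterior odds ÷ LR.
Posterior odds = 0.896/(1−0.896) = 8.6154. LR = 0.90/0.02 = 45.0000.
Prior odds = 8.6154/45.0000 = 0.1915, so P(A) = 0.1915/(1+0.1915) ≈ 0.16.

P(A) = 0.16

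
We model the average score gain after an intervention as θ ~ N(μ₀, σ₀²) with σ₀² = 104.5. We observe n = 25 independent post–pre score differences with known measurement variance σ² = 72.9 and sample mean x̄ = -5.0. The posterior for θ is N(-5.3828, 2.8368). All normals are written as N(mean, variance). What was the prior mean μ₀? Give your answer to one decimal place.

μ₀ = -19.1

The posterior mean is a precision-weighted average: μ_n = (τ₀μ₀ + τ_data·x̄)/(τ₀+τ_data), with τ₀=1/σ₀² and τ_data=n/σ².
Here τ₀ = 1/104.5 = 0.009569 and τ_data = 25/72.9 = 0.342936, so τ_n = 0.352505.
Rearranging for μ₀: μ₀ = (μ_n·τ_n − τ_data·x̄)/τ₀ = (-5.3828·0.352505 − 0.342936·-5.0) / 0.009569 = -0.182784/0.009569 ≈ -19.1.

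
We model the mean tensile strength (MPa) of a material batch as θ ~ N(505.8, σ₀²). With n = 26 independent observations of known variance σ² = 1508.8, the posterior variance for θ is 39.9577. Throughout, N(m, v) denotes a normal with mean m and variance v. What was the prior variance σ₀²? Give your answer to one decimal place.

Posterior precision equals prior precision plus data precision: 1/σ_n² = 1/σ₀² + n/σ².
So 1/σ₀² = 1/39.9577 − 26/1508.8 = 0.025026 − 0.017232 = 0.007794.
Hence σ₀² = 1/0.007794 ≈ 128.3.

σ₀² = 128.3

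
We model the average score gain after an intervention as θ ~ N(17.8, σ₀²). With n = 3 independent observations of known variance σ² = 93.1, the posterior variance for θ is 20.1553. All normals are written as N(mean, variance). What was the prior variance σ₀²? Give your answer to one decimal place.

For the Normal–Normal model with known σ², precisions add: τ_n = τ₀ + n/σ².
So 1/σ₀² = 1/20.1553 − 3/93.1 = 0.049615 − 0.032223 = 0.017392.
Hence σ₀² = 1/0.017392 ≈ 57.5.

σ₀² = 57.5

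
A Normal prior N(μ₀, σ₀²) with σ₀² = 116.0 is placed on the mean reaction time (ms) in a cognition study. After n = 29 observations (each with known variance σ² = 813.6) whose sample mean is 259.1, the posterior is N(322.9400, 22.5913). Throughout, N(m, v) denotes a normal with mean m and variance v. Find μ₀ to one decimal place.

The posterior mean is a precision-weighted average: μ_n = (τ₀μ₀ + τ_data·x̄)/(τ₀+τ_data), with τ₀=1/σ₀² and τ_data=n/σ².
Here τ₀ = 1/116.0 = 0.008621 and τ_data = 29/813.6 = 0.035644, so τ_n = 0.044265.
Rearranging for μ₀: μ₀ = (μ_n·τ_n − τ_data·x̄)/τ₀ = (322.9400·0.044265 − 0.035644·259.1) / 0.008621 = 5.059579/0.008621 ≈ 586.9.

μ₀ = 586.9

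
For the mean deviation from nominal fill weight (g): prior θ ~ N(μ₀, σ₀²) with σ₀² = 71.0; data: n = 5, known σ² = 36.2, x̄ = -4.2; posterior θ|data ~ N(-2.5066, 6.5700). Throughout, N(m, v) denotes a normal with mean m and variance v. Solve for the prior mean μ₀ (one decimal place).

μ₀ = 14.1

With known observation variance, the Normal–Normal posterior has precision τ_n = τ₀ + n/σ² and mean μ_n = (τ₀μ₀ + (n/σ²)x̄)/τ_n.
Here τ₀ = 1/71.0 = 0.014085 and τ_data = 5/36.2 = 0.138122, so τ_n = 0.152207.
Rearranging for μ₀: μ₀ = (μ_n·τ_n − τ_data·x̄)/τ₀ = (-2.5066·0.152207 − 0.138122·-4.2) / 0.014085 = 0.198590/0.014085 ≈ 14.1.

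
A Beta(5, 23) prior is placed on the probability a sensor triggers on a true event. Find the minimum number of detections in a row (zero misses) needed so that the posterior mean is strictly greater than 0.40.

After k detections and 0 misses the posterior is Beta(5+k, 23), with mean (5+k)/(5+23+k).
Set (5+k)/(28+k) > 0.40 and solve: k > (0.40·28 − 5)/(1 − 0.40) = 10.333.
The smallest integer exceeding 10.333 is 11, and checking k=11: (16)/(39) = 0.4103 > 0.40.

k = 11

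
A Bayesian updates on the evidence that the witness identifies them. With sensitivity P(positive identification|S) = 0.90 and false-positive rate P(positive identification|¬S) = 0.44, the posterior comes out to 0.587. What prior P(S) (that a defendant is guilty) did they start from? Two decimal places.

In odds form, posterior odds = prior odds × likelihood ratio, so prior odds = posterior odds ÷ LR.
Posterior odds = 0.587/(1−0.587) = 1.4213. LR = 0.90/0.44 = 2.0455.
Prior odds = 1.4213/2.0455 = 0.6948, so P(S) = 0.6948/(1+0.6948) ≈ 0.41.

P(S) = 0.41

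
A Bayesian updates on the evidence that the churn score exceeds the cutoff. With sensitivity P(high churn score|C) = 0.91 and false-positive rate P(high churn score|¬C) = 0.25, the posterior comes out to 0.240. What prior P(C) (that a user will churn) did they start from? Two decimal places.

In odds form, posterior odds = prior odds × likelihood ratio, so prior odds = posterior odds ÷ LR.
Posterior odds = 0.240/(1−0.240) = 0.3158. LR = 0.91/0.25 = 3.6400.
Prior odds = 0.3158/3.6400 = 0.0868, so P(C) = 0.0868/(1+0.0868) ≈ 0.08.

P(C) = 0.08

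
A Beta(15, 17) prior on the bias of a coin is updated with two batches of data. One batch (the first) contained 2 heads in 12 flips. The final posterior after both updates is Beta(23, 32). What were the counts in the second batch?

Sequential conjugate updates are equivalent to a single update on the pooled data, so total successes = posterior α − prior α and total failures = posterior β − prior β.
Total across both batches: 23−15=8 heads, 32−17=15 tails.
Subtract the first batch: 8−2=6 heads and 15−10=5 tails.

6 heads and 5 tails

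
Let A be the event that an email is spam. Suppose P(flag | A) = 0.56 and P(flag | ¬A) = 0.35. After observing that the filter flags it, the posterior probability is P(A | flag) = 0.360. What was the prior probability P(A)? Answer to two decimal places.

In odds form, posterior odds = prior odds × likelihood ratio, so prior odds = posterior odds ÷ LR.
Posterior odds = 0.360/(1−0.360) = 0.5625. LR = 0.56/0.35 = 1.6000.
Prior odds = 0.5625/1.6000 = 0.3516, so P(A) = 0.3516/(1+0.3516) ≈ 0.26.

P(A) = 0.26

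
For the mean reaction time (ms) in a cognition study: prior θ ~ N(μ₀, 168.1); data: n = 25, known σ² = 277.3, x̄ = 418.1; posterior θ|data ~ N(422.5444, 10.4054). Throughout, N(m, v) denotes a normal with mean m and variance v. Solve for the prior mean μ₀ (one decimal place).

The posterior mean is a precision-weighted average: μ_n = (τ₀μ₀ + τ_data·x̄)/(τ₀+τ_data), with τ₀=1/σ₀² and τ_data=n/σ².
Here τ₀ = 1/168.1 = 0.005949 and τ_data = 25/277.3 = 0.090155, so τ_n = 0.096104.
Rearranging for μ₀: μ₀ = (μ_n·τ_n − τ_data·x̄)/τ₀ = (422.5444·0.096104 − 0.090155·418.1) / 0.005949 = 2.914402/0.005949 ≈ 489.9.

μ₀ = 489.9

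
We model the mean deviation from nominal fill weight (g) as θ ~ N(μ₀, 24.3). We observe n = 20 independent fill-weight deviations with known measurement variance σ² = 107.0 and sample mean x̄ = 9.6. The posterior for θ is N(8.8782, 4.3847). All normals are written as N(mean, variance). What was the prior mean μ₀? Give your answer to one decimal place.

μ₀ = 5.6

With known observation variance, the Normal–Normal posterior has precision τ_n = τ₀ + n/σ² and mean μ_n = (τ₀μ₀ + (n/σ²)x̄)/τ_n.
Here τ₀ = 1/24.3 = 0.041152 and τ_data = 20/107.0 = 0.186916, so τ_n = 0.228068.
Rearranging for μ₀: μ₀ = (μ_n·τ_n − τ_data·x̄)/τ₀ = (8.8782·0.228068 − 0.186916·9.6) / 0.041152 = 0.230440/0.041152 ≈ 5.6.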